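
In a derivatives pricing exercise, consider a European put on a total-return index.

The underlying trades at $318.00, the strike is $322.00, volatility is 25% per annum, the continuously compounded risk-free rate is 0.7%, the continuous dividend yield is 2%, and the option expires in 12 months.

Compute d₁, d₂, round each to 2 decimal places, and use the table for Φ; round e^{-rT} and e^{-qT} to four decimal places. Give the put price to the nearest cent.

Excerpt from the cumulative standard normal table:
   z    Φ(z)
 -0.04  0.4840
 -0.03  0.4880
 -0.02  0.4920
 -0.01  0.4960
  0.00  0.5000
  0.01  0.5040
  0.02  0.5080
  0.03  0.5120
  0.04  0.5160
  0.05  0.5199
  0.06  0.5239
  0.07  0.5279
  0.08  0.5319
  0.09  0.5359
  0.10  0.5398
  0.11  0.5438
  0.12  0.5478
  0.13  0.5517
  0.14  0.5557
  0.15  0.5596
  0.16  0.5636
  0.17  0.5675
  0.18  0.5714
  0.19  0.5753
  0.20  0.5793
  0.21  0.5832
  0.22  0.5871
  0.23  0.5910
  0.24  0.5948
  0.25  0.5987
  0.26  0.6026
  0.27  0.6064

σ√T = 0.25·√1 = 0.2500
ln(S/K) + (r − q + σ²/2)T = ln(318/322) + (0.007 − 0.02 + 0.25²/2)·1 = -0.0125 + 0.0182 = 0.0057
d₁ = 0.0057 / 0.2500 = 0.0230 which rounds to 0.02
d₂ = d₁ − σ√T = 0.0230 − 0.2500 = -0.2270 which rounds to -0.23
exp(−qT) = exp(−0.02·1) = 0.9802;  exp(−rT) = exp(−0.007·1) = 0.9930
N(−d₂) = N(0.23) = 0.5910;  N(−d₁) = N(-0.02) = 0.4920
P = 322·0.9930·0.5910 − 318·0.9802·0.4920 = 188.9699 − 153.3582 = 35.6117

$35.61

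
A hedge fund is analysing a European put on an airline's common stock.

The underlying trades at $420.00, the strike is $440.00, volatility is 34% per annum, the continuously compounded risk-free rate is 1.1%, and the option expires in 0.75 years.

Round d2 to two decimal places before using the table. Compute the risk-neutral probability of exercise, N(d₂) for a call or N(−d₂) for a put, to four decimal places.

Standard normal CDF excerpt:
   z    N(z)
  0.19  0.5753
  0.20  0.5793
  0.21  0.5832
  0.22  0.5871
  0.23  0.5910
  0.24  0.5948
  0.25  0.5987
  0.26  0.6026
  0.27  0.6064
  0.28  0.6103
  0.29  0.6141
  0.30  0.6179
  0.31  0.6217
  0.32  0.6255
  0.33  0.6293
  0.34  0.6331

σ√T = 0.34 × 0.8660 = 0.2944
d₁ = [ln(420/440) + (0.011 + ½·0.34²)·0.75] / (σ√T) = (-0.0465 + 0.0516) / 0.2944 = 0.0173 ≈ 0.02
d₂ = 0.0173 − 0.2944 = -0.2772 ≈ -0.28
Risk-neutral Pr[S_T < K] = N(−d₂) = N(0.28) = 0.6103

0.6103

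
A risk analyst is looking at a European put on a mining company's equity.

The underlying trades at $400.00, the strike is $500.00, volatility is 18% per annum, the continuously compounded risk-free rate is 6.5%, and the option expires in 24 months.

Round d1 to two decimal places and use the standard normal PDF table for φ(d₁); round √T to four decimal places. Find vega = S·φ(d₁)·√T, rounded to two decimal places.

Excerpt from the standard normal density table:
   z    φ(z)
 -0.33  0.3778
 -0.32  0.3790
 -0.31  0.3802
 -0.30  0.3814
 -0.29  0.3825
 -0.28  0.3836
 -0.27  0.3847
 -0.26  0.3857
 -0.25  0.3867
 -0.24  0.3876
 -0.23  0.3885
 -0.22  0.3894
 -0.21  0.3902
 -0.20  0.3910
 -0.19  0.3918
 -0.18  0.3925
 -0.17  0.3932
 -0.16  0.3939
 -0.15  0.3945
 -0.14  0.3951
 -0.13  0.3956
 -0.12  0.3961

219.26

σ√T = 0.18·√2 = 0.2546
d₁ = [ln(400/500) + (0.065 + 0.18²/2)·2] / 0.2546 = [-0.2231 + 0.1624] / 0.2546 = -0.2386 → -0.24
√T = √2 = 1.4142
φ(d₁) = φ(-0.24) = 0.3876
vega = S·φ(d₁)·√T = 400·0.3876·1.4142 = 219.2576
(Call and put vega coincide under Black-Scholes.)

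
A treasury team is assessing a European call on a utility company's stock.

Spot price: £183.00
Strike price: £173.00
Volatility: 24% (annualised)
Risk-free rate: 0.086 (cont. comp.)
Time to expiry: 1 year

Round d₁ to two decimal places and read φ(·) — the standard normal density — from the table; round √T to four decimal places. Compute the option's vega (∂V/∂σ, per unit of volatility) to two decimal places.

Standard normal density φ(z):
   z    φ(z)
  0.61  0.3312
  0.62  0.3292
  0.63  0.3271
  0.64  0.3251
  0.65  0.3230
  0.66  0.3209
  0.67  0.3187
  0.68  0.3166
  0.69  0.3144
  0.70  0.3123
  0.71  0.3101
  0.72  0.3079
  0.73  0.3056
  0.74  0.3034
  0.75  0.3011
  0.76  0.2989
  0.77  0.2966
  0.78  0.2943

T = 1;  σ√T = 0.2400
d₁ = [ln(183/173) + (0.086 + ½·0.24²)·1] / (σ√T) = (0.0562 + 0.1148) / 0.2400 = 0.7125 which rounds to 0.71
√T = √1 = 1.0000
φ(d₁) = φ(0.71) = 0.3101
vega = S·φ(d₁)·√T = 183·0.3101·1.0000 = 56.7483

56.75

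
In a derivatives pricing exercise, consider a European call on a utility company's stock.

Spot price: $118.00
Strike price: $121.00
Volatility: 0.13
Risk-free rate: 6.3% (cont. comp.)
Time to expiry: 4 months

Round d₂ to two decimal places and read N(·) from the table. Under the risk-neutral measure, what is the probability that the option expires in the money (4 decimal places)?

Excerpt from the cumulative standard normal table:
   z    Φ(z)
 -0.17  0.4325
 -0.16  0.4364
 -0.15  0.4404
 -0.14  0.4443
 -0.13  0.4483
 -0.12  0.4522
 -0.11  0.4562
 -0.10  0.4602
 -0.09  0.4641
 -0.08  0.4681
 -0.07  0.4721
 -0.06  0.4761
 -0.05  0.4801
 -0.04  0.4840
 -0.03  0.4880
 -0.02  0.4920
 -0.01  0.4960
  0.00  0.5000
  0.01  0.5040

σ√T = 0.13·√0.3333 = 0.0751
ln(S/K) + (r + σ²/2)T = ln(118/121) + (0.063 + 0.13²/2)·0.3333 = -0.0251 + 0.0238 = -0.0013
d₁ = -0.0013 / 0.0751 = -0.0172 ≈ -0.02
d₂ = d₁ − σ√T = -0.0172 − 0.0751 = -0.0922 ≈ -0.09
Pr(exercise) under Q = N(d₂) = 0.4641

0.4641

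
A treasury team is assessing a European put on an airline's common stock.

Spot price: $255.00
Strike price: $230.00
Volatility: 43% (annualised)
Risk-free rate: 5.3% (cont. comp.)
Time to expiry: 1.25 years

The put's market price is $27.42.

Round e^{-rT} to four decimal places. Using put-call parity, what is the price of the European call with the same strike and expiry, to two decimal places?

$67.16

exp(−rT) = exp(−0.053·1.25) = 0.9359
Put-call parity: C − P = S − K·e^(−rT) = 255 − 230·0.9359 = 255 − 215.2570 = 39.7430
C = P + (C − P) = 27.42 + (39.7430) = 67.1630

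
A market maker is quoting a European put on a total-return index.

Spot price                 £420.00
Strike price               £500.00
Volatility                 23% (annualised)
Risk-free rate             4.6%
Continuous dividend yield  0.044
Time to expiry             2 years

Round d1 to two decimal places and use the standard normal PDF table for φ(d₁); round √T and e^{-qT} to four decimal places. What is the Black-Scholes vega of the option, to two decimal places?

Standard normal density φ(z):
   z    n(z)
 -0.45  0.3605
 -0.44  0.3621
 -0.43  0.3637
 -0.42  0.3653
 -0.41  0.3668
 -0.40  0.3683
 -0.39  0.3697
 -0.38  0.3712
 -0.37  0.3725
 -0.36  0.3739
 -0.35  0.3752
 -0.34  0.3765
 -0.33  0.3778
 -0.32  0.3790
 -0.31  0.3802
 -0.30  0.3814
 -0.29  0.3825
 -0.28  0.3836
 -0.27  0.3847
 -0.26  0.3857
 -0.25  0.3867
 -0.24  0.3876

σ√T = 0.23·√2 = 0.3253
d₁ = [ln(420/500) + (0.046 − 0.044 + ½·0.23²)·2] / (σ√T) = (-0.1744 + 0.0569) / 0.3253 = -0.3611 ⇒ -0.36
√T = √2 = 1.4142
φ(d₁) = φ(-0.36) = 0.3739
exp(−qT) = exp(−0.044·2) = 0.9158
vega = S·exp(−qT)·φ(d₁)·√T = 420·0.9158·0.3739·1.4142 = 203.3837

203.38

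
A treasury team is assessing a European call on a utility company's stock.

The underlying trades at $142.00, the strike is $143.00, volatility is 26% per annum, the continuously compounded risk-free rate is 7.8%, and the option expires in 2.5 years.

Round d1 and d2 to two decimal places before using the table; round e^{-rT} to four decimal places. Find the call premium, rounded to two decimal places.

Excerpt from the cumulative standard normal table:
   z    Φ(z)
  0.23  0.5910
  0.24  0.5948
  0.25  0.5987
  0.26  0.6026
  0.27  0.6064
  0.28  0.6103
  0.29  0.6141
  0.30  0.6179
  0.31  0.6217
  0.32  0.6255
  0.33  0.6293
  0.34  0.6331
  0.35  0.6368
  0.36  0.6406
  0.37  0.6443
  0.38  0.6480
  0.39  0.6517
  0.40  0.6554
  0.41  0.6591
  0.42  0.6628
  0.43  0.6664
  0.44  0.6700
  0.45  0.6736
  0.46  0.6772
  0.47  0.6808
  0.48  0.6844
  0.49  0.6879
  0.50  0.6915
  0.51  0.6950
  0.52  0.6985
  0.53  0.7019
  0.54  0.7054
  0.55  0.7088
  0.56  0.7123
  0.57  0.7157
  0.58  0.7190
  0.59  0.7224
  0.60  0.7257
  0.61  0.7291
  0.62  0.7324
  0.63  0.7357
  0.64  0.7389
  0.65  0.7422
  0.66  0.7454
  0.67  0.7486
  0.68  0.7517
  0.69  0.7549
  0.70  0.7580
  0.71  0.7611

σ√T = 0.26 × 1.5811 = 0.4111
d₁ = [ln(142/143) + (0.078 + 0.26²/2)·2.5] / 0.4111 = [-0.0070 + 0.2795] / 0.4111 = 0.6628 → 0.66
d₂ = d₁ − σ√T = 0.6628 − 0.4111 = 0.2517 → 0.25
e^(−rT) = e^(−0.078·2.5) = 0.8228
C = 142·N(0.66) − 143·0.8228·N(0.25) = 142·0.7454 − 143·0.8228·0.5987 = 105.8468 − 70.4433 = 35.4035

$35.40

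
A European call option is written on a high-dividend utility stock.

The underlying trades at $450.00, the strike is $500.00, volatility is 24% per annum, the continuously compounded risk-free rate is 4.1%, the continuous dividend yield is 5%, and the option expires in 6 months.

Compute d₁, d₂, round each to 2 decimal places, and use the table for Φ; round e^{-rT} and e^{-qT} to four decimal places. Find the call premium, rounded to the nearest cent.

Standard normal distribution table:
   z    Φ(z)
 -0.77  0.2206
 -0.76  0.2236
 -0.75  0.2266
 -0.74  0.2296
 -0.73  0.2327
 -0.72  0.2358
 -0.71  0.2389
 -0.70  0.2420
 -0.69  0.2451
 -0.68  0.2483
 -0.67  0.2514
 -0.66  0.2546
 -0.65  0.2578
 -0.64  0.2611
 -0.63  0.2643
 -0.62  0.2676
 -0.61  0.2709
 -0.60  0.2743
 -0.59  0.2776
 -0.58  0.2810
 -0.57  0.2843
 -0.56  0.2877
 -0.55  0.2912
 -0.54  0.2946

$12.28

T = 0.5;  σ√T = 0.1697
d₁ = [ln(450/500) + (0.041 − 0.05 + 0.24²/2)·0.5] / 0.1697 = [-0.1054 + 0.0099] / 0.1697 = -0.5625 → -0.56
d₂ = d₁ − σ√T = -0.5625 − 0.1697 = -0.7322 → -0.73
e^(−qT) = e^(−0.05·0.5) = 0.9753;  e^(−rT) = e^(−0.041·0.5) = 0.9797
N(d₁) = N(-0.56) = 0.2877;  N(d₂) = N(-0.73) = 0.2327
C = 450·0.9753·0.2877 − 500·0.9797·0.2327 = 126.2672 − 113.9881 = 12.2791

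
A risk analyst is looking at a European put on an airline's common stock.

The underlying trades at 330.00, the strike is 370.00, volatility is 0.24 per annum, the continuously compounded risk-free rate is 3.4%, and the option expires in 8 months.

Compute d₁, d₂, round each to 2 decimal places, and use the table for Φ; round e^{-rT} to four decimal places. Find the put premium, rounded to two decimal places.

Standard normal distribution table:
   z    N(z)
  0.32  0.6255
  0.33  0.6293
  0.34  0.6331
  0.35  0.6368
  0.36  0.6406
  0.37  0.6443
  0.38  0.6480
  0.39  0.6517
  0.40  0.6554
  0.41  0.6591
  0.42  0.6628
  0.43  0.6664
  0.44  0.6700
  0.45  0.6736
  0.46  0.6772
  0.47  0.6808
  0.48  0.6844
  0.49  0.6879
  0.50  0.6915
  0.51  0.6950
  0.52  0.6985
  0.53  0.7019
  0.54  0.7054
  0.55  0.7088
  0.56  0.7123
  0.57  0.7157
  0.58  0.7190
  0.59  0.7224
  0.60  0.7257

σ√T = 0.24·√0.6667 = 0.1960
d₁ = [ln(330/370) + (0.034 + ½·0.24²)·0.6667] / (σ√T) = (-0.1144 + 0.0419) / 0.1960 = -0.3702 ≈ -0.37
d₂ = -0.3702 − 0.1960 = -0.5662 ≈ -0.57
exp(−rT) = exp(−0.034·0.6667) = 0.9776
P = 370·0.9776·N(0.57) − 330·N(0.37) = 370·0.9776·0.7157 − 330·0.6443 = 258.8773 − 212.6190 = 46.2583

46.26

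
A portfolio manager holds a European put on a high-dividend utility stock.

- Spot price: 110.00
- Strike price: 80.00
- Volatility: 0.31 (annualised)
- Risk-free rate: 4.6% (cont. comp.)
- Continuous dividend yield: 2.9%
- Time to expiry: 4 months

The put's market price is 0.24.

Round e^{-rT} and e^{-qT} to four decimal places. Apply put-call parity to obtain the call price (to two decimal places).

30.40

e^(−qT) = e^(−0.029·0.3333) = 0.9904;  e^(−rT) = e^(−0.046·0.3333) = 0.9848
Put-call parity: C − P = S·e^(−qT) − K·e^(−rT) = 110·0.9904 − 80·0.9848 = 108.9440 − 78.7840 = 30.1600
C = P + (C − P) = 0.24 + (30.1600) = 30.4000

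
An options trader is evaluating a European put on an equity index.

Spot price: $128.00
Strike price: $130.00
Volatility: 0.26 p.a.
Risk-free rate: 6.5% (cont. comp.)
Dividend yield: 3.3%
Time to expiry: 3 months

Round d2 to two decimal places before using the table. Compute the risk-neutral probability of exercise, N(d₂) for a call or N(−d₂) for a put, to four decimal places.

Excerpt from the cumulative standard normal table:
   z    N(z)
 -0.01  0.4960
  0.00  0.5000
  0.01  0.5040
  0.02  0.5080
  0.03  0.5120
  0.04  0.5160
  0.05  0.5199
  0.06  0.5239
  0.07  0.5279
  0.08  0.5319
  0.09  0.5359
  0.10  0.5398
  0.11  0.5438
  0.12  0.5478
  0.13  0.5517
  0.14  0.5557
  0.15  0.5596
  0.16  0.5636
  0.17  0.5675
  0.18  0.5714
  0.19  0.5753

σ√T = 0.26·√0.25 = 0.1300
ln(S/K) + (r − q + σ²/2)T = ln(128/130) + (0.065 − 0.033 + 0.26²/2)·0.25 = -0.0155 + 0.0164 = 0.0009
d₁ = 0.0009 / 0.1300 = 0.0073 ⇒ 0.01
d₂ = d₁ − σ√T = 0.0073 − 0.1300 = -0.1227 ⇒ -0.12
Risk-neutral Pr[S_T < K] = N(−d₂) = N(0.12) = 0.5478

0.5478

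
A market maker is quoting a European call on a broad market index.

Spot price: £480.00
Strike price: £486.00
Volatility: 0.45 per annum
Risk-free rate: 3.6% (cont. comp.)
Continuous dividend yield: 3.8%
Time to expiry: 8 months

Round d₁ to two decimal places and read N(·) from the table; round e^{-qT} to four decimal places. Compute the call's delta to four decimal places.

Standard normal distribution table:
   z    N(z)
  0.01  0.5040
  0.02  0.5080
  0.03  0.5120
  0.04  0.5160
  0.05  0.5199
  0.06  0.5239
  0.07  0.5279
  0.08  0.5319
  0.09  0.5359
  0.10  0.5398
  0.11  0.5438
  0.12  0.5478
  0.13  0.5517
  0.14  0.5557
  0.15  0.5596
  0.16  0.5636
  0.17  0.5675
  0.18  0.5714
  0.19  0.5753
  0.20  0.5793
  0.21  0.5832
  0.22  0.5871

σ√T = 0.45 × 0.8165 = 0.3674
ln(S/K) + (r − q + σ²/2)T = ln(480/486) + (0.036 − 0.038 + 0.45²/2)·0.6667 = -0.0124 + 0.0662 = 0.0537
d₁ = 0.0537 / 0.3674 = 0.1463 ⇒ 0.15
N(d₁) = N(0.15) = 0.5596
Δ_call = e^(−qT)·N(d₁) = 0.9750·0.5596 = 0.5456

0.5456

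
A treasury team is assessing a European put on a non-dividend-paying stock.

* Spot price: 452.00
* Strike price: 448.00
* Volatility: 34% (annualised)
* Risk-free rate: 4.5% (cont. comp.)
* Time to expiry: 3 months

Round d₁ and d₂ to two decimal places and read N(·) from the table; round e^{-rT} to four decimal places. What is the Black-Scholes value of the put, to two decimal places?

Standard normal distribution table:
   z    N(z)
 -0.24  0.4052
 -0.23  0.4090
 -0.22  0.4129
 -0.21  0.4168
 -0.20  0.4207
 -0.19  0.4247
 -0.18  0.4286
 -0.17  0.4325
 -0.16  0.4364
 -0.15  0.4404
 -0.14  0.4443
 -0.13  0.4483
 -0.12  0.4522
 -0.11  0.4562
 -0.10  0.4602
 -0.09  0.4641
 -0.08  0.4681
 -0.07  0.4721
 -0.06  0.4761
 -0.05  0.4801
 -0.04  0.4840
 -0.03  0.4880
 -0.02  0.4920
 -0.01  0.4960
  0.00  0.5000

σ√T = 0.34 × 0.5000 = 0.1700
d₁ = [ln(452/448) + (0.045 + ½·0.34²)·0.25] / (σ√T) = (0.0089 + 0.0257) / 0.1700 = 0.2035 → 0.20
d₂ = 0.2035 − 0.1700 = 0.0335 → 0.03
exp(−rT) = exp(−0.045·0.25) = 0.9888
N(−d₂) = N(-0.03) = 0.4880;  N(−d₁) = N(-0.20) = 0.4207
P = 448·0.9888·0.4880 − 452·0.4207 = 216.1754 − 190.1564 = 26.0190

26.02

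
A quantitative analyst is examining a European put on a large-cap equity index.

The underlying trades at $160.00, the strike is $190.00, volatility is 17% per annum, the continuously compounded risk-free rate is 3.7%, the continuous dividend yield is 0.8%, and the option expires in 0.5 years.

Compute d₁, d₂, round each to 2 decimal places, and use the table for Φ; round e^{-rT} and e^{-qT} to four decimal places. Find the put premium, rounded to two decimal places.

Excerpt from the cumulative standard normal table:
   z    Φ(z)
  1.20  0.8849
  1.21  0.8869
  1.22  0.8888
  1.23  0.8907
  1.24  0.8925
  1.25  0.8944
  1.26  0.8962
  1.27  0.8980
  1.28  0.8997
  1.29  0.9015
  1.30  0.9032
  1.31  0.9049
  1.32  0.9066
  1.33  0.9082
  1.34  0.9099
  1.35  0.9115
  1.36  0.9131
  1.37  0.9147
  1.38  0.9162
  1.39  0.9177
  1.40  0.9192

T = 0.5;  σ√T = 0.1202
d₁ = [ln(160/190) + (0.037 − 0.008 + ½·0.17²)·0.5] / (σ√T) = (-0.1719 + 0.0217) / 0.1202 = -1.2489 ⇒ -1.25
d₂ = -1.2489 − 0.1202 = -1.3691 ⇒ -1.37
exp(−qT) = exp(−0.008·0.5) = 0.9960;  exp(−rT) = exp(−0.037·0.5) = 0.9817
N(−d₂) = N(1.37) = 0.9147;  N(−d₁) = N(1.25) = 0.8944
P = 190·0.9817·0.9147 − 160·0.9960·0.8944 = 170.6126 − 142.5316 = 28.0810

$28.08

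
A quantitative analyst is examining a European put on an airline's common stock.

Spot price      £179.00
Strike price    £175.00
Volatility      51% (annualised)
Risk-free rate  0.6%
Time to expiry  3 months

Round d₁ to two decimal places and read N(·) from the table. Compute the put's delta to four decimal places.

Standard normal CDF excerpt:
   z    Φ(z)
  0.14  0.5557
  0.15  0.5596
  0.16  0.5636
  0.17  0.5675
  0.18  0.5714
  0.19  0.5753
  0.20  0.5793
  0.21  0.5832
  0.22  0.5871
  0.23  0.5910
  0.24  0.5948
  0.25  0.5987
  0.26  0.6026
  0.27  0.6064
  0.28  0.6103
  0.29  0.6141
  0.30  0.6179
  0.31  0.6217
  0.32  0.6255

-0.4129

T = 0.25;  σ√T = 0.2550
d₁ = [ln(179/175) + (0.006 + 0.51²/2)·0.25] / 0.2550 = [0.0226 + 0.0340] / 0.2550 = 0.2220 ≈ 0.22
N(d₁) = N(0.22) = 0.5871
Δ_put = N(d₁) − 1 = 0.5871 − 1 = -0.4129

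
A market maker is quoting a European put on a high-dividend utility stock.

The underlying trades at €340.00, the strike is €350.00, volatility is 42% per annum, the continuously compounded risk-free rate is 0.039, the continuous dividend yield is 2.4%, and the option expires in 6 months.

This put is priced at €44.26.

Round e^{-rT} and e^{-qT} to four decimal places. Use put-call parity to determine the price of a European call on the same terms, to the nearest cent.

€36.97

e^(−qT) = e^(−0.024·0.5) = 0.9881;  e^(−rT) = e^(−0.039·0.5) = 0.9807
Put-call parity: C − P = S·e^(−qT) − K·e^(−rT) = 340·0.9881 − 350·0.9807 = 335.9540 − 343.2450 = -7.2910
C = P + (C − P) = 44.26 + (-7.2910) = 36.9690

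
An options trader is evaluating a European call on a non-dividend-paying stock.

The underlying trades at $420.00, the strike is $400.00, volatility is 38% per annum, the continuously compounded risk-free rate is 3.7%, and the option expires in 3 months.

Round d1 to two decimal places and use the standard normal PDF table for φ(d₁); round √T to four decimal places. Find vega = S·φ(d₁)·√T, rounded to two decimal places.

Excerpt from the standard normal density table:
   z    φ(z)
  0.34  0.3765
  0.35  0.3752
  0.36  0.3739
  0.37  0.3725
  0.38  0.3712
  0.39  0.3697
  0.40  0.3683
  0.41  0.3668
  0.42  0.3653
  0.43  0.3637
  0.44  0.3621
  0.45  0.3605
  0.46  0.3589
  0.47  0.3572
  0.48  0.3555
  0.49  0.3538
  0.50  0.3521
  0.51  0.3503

77.34

σ√T = 0.38 × 0.5000 = 0.1900
ln(S/K) + (r + σ²/2)T = ln(420/400) + (0.037 + 0.38²/2)·0.25 = 0.0488 + 0.0273 = 0.0761
d₁ = 0.0761 / 0.1900 = 0.4005 which rounds to 0.40
√T = √0.25 = 0.5000
φ(d₁) = φ(0.40) = 0.3683
vega = S·φ(d₁)·√T = 420·0.3683·0.5000 = 77.3430
(Call and put vega coincide under Black-Scholes.)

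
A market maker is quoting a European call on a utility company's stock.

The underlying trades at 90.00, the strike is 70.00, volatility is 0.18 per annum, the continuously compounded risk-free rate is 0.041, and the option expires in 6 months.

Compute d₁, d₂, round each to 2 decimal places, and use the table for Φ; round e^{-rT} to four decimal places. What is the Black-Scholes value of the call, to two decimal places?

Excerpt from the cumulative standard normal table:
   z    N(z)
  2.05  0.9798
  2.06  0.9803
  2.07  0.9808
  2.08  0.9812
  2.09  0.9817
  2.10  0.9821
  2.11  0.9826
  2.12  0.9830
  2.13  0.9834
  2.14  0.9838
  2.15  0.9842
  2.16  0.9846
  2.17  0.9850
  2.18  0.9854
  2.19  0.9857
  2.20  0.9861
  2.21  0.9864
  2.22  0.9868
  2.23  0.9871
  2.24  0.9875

T = 0.5;  σ√T = 0.1273
d₁ = [ln(90/70) + (0.041 + ½·0.18²)·0.5] / (σ√T) = (0.2513 + 0.0286) / 0.1273 = 2.1992 ⇒ 2.20
d₂ = 2.1992 − 0.1273 = 2.0719 ⇒ 2.07
e^(−rT) = e^(−0.041·0.5) = 0.9797
N(d₁) = N(2.20) = 0.9861;  N(d₂) = N(2.07) = 0.9808
C = 90·0.9861 − 70·0.9797·0.9808 = 88.7490 − 67.2623 = 21.4867

21.49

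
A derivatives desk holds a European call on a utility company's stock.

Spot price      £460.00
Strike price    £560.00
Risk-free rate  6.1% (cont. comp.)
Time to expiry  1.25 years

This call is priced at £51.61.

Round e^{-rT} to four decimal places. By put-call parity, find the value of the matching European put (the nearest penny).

exp(−rT) = exp(−0.061·1.25) = 0.9266
Put-call parity: C − P = S − K·e^(−rT) = 460 − 560·0.9266 = 460 − 518.8960 = -58.8960
P = C − (C − P) = 51.61 − (-58.8960) = 110.5060

£110.51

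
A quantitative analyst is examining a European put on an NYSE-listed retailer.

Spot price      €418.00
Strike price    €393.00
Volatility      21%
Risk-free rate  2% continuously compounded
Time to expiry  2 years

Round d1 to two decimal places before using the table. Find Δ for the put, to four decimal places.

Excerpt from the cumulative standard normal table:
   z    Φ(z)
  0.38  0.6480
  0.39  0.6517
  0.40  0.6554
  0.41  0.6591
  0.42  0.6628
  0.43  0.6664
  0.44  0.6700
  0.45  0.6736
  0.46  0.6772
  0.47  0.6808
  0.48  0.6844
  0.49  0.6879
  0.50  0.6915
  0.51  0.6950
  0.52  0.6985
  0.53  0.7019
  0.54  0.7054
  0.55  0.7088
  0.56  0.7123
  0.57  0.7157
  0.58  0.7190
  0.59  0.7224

-0.3121

σ√T = 0.21 × 1.4142 = 0.2970
d₁ = [ln(418/393) + (0.02 + 0.21²/2)·2] / 0.2970 = [0.0617 + 0.0841] / 0.2970 = 0.4908 ≈ 0.49
N(d₁) = N(0.49) = 0.6879
Δ_put = N(d₁) − 1 = 0.6879 − 1 = -0.3121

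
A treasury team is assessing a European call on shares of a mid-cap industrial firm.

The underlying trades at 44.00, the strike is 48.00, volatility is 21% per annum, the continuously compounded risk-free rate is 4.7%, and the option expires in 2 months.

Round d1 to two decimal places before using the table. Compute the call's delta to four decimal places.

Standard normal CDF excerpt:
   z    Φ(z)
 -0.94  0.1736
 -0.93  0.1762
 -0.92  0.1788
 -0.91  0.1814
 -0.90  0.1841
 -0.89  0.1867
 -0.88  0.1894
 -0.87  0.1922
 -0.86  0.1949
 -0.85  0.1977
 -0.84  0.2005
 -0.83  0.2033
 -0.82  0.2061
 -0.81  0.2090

0.1894

T = 0.1667;  σ√T = 0.0857
d₁ = [ln(44/48) + (0.047 + 0.21²/2)·0.1667] / 0.0857 = [-0.0870 + 0.0115] / 0.0857 = -0.8807 → -0.88
N(d₁) = N(-0.88) = 0.1894
Δ_call = N(d₁) = 0.1894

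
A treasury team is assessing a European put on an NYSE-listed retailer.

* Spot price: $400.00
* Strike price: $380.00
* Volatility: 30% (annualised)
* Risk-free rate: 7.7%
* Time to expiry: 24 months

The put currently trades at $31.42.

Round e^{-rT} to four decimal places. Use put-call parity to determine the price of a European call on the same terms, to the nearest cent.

exp(−rT) = exp(−0.077·2) = 0.8573
Put-call parity: C − P = S − K·e^(−rT) = 400 − 380·0.8573 = 400 − 325.7740 = 74.2260
C = P + (C − P) = 31.42 + (74.2260) = 105.6460

$105.65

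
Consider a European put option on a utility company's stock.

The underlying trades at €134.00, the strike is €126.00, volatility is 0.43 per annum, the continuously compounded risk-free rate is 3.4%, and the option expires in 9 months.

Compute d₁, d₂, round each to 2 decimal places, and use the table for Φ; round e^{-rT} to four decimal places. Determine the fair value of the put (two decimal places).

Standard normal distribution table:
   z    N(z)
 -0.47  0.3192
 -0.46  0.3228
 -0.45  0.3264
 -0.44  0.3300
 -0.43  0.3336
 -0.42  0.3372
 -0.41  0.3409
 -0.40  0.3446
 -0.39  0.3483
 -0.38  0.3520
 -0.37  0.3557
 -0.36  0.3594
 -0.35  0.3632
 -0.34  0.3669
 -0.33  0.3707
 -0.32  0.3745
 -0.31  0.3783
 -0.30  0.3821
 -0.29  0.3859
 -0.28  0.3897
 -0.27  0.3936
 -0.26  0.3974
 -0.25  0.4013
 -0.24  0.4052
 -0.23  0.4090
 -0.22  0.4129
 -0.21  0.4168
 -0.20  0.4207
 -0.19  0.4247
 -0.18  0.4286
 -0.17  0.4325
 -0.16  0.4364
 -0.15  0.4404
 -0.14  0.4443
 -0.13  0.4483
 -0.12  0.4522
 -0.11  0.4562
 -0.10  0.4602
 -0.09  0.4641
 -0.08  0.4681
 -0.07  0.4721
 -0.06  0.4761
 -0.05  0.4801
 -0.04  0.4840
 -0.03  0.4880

σ√T = 0.43·√0.75 = 0.3724
d₁ = [ln(134/126) + (0.034 + 0.43²/2)·0.75] / 0.3724 = [0.0616 + 0.0948] / 0.3724 = 0.4200 ≈ 0.42
d₂ = d₁ − σ√T = 0.4200 − 0.3724 = 0.0476 ≈ 0.05
e^(−rT) = e^(−0.034·0.75) = 0.9748
N(−d₂) = N(-0.05) = 0.4801;  N(−d₁) = N(-0.42) = 0.3372
P = 126·0.9748·0.4801 − 134·0.3372 = 58.9682 − 45.1848 = 13.7834

€13.78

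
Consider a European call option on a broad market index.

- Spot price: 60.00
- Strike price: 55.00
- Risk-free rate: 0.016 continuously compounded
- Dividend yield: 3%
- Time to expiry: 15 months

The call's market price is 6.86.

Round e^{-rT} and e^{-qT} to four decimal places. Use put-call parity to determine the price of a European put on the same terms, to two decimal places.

e^(−qT) = e^(−0.03·1.25) = 0.9632;  e^(−rT) = e^(−0.016·1.25) = 0.9802
Put-call parity: C − P = S·e^(−qT) − K·e^(−rT) = 60·0.9632 − 55·0.9802 = 57.7920 − 53.9110 = 3.8810
P = C − (C − P) = 6.86 − (3.8810) = 2.9790

2.98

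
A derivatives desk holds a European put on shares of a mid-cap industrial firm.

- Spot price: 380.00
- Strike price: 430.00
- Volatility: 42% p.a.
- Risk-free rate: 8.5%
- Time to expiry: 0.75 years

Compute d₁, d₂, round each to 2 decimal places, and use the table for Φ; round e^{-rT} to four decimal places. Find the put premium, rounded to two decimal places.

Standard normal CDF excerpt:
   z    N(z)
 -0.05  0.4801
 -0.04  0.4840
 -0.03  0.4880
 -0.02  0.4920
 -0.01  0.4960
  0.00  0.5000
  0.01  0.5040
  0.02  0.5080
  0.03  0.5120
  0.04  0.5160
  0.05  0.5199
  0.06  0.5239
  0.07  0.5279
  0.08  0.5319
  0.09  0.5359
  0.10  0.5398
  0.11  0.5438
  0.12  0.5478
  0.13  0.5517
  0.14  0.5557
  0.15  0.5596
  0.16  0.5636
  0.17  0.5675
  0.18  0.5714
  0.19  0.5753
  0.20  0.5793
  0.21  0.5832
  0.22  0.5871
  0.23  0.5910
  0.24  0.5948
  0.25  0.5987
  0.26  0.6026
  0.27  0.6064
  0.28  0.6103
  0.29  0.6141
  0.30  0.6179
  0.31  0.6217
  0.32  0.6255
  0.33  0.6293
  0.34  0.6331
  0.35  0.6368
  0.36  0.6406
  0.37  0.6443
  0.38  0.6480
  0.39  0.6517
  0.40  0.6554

σ√T = 0.42·√0.75 = 0.3637
d₁ = [ln(380/430) + (0.085 + 0.42²/2)·0.75] / 0.3637 = [-0.1236 + 0.1299] / 0.3637 = 0.0173 which rounds to 0.02
d₂ = d₁ − σ√T = 0.0173 − 0.3637 = -0.3464 which rounds to -0.35
e^(−rT) = e^(−0.085·0.75) = 0.9382
P = 430·0.9382·N(0.35) − 380·N(-0.02) = 430·0.9382·0.6368 − 380·0.4920 = 256.9017 − 186.9600 = 69.9417

69.94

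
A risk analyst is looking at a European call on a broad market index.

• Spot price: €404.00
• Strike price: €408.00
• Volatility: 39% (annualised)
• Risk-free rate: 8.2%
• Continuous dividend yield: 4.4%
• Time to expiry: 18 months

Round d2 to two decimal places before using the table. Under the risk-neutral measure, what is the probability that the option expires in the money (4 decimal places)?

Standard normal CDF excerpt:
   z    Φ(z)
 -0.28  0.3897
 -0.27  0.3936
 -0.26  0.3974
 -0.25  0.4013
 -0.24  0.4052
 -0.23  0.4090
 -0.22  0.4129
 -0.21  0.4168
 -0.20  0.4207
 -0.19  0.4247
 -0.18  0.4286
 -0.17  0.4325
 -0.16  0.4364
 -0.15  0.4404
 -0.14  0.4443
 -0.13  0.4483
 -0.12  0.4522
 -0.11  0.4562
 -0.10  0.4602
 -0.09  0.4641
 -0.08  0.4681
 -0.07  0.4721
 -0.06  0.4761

σ√T = 0.39·√1.5 = 0.4777
d₁ = [ln(404/408) + (0.082 − 0.044 + ½·0.39²)·1.5] / (σ√T) = (-0.0099 + 0.1711) / 0.4777 = 0.3375 ⇒ 0.34
d₂ = 0.3375 − 0.4777 = -0.1401 ⇒ -0.14
Risk-neutral Pr[S_T > K] = N(d₂) = N(-0.14) = 0.4443

0.4443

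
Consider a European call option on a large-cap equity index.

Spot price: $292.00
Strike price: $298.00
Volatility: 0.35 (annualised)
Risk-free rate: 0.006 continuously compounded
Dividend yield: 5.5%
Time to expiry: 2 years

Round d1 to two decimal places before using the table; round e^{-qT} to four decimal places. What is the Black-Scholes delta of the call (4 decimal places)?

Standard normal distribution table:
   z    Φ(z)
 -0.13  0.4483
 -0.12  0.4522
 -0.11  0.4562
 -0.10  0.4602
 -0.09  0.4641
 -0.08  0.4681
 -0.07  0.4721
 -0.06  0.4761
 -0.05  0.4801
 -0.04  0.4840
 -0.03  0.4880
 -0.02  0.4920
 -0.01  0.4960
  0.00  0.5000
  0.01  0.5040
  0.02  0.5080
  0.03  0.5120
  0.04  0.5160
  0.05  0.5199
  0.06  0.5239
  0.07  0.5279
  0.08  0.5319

0.4515

T = 2;  σ√T = 0.4950
ln(S/K) + (r − q + σ²/2)T = ln(292/298) + (0.006 − 0.055 + 0.35²/2)·2 = -0.0203 + 0.0245 = 0.0042
d₁ = 0.0042 / 0.4950 = 0.0084 which rounds to 0.01
N(d₁) = N(0.01) = 0.5040
Δ_call = exp(−qT)·N(d₁) = 0.8958·0.5040 = 0.4515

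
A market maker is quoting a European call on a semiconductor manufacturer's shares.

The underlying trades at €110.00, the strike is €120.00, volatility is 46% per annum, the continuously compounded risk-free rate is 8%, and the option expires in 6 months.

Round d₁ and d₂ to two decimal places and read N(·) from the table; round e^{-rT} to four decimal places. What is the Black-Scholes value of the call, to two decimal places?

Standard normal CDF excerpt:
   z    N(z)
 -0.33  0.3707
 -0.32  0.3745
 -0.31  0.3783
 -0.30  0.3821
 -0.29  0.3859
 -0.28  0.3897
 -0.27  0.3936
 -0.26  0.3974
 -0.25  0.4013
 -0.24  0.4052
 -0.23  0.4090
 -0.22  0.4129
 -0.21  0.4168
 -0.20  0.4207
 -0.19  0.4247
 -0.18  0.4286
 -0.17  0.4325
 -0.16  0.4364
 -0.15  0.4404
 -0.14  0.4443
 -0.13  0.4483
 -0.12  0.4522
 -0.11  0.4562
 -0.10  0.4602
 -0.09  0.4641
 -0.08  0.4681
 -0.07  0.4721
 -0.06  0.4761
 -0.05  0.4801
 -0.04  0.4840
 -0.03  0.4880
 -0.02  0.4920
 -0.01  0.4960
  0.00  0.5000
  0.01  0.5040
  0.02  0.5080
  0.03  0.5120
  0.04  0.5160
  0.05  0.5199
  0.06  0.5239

€12.26

T = 0.5;  σ√T = 0.3253
d₁ = [ln(110/120) + (0.08 + 0.46²/2)·0.5] / 0.3253 = [-0.0870 + 0.0929] / 0.3253 = 0.0181 ⇒ 0.02
d₂ = d₁ − σ√T = 0.0181 − 0.3253 = -0.3072 ⇒ -0.31
exp(−rT) = exp(−0.08·0.5) = 0.9608
C = 110·N(0.02) − 120·0.9608·N(-0.31) = 110·0.5080 − 120·0.9608·0.3783 = 55.8800 − 43.6165 = 12.2635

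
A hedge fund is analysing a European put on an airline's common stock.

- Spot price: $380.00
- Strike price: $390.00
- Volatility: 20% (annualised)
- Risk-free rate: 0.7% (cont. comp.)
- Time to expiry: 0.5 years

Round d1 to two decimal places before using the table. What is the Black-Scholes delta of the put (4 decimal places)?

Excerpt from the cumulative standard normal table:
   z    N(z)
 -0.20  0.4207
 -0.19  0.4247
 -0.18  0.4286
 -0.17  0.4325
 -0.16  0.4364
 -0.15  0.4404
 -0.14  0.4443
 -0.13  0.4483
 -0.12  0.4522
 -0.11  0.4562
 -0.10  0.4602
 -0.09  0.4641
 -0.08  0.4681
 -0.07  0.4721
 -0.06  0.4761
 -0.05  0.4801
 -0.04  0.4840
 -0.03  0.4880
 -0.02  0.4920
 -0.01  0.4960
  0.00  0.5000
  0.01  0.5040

-0.5359

σ√T = 0.2·√0.5 = 0.1414
d₁ = [ln(380/390) + (0.007 + 0.2²/2)·0.5] / 0.1414 = [-0.0260 + 0.0135] / 0.1414 = -0.0882 ⇒ -0.09
N(d₁) = N(-0.09) = 0.4641
Δ_put = N(d₁) − 1 = 0.4641 − 1 = -0.5359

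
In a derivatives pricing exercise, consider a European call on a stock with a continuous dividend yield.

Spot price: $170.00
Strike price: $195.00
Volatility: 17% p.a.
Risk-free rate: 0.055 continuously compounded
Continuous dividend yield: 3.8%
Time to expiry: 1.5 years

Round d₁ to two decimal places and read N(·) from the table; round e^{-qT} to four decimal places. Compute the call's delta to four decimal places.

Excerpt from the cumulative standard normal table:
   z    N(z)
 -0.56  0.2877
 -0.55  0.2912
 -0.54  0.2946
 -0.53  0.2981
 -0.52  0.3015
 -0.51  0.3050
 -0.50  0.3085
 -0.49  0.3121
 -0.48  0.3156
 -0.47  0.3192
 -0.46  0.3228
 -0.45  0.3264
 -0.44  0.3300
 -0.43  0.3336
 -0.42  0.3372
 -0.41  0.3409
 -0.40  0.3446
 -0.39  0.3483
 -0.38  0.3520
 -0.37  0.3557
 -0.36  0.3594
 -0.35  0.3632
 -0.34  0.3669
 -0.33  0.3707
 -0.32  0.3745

T = 1.5;  σ√T = 0.2082
d₁ = [ln(170/195) + (0.055 − 0.038 + ½·0.17²)·1.5] / (σ√T) = (-0.1372 + 0.0472) / 0.2082 = -0.4324 which rounds to -0.43
N(d₁) = N(-0.43) = 0.3336
Δ_call = exp(−qT)·N(d₁) = 0.9446·0.3336 = 0.3151

0.3151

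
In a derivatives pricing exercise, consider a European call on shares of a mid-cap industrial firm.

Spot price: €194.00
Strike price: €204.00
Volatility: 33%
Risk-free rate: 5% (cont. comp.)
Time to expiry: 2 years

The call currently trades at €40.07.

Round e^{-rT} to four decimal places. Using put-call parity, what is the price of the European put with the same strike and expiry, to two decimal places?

€30.65

e^(−rT) = e^(−0.05·2) = 0.9048
Put-call parity: C − P = S − K·e^(−rT) = 194 − 204·0.9048 = 194 − 184.5792 = 9.4208
P = C − (C − P) = 40.07 − (9.4208) = 30.6492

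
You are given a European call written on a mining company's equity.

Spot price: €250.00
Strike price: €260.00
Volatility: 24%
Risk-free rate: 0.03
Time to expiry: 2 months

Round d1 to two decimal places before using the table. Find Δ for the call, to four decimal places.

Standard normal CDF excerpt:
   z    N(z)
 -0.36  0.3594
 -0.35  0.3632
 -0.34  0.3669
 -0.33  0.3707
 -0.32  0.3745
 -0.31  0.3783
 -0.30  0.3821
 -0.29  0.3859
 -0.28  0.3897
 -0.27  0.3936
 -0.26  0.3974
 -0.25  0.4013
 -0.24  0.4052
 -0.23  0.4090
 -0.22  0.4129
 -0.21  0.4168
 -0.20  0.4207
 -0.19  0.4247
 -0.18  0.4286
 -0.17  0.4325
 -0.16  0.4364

σ√T = 0.24·√0.1667 = 0.0980
ln(S/K) + (r + σ²/2)T = ln(250/260) + (0.03 + 0.24²/2)·0.1667 = -0.0392 + 0.0098 = -0.0294
d₁ = -0.0294 / 0.0980 = -0.3003 → -0.30
N(d₁) = N(-0.30) = 0.3821
Δ_call = N(d₁) = 0.3821

0.3821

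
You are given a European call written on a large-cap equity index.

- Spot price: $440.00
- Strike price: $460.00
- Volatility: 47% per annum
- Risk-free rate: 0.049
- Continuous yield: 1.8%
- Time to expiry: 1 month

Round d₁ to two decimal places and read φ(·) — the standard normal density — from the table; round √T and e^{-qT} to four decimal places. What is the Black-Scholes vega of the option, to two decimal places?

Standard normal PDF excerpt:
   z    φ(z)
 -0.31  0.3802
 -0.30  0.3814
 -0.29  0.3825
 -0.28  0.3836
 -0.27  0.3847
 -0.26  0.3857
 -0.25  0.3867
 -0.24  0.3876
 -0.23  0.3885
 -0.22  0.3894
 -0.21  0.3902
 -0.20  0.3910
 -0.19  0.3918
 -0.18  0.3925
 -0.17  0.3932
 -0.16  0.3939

T = 0.08333;  σ√T = 0.1357
d₁ = [ln(440/460) + (0.049 − 0.018 + ½·0.47²)·0.08333] / (σ√T) = (-0.0445 + 0.0118) / 0.1357 = -0.2407 ≈ -0.24
√T = √0.08333 = 0.2887
φ(d₁) = φ(-0.24) = 0.3876
e^(−qT) = e^(−0.018·0.08333) = 0.9985
vega = S·e^(−qT)·φ(d₁)·√T = 440·0.9985·0.3876·0.2887 = 49.1622

49.16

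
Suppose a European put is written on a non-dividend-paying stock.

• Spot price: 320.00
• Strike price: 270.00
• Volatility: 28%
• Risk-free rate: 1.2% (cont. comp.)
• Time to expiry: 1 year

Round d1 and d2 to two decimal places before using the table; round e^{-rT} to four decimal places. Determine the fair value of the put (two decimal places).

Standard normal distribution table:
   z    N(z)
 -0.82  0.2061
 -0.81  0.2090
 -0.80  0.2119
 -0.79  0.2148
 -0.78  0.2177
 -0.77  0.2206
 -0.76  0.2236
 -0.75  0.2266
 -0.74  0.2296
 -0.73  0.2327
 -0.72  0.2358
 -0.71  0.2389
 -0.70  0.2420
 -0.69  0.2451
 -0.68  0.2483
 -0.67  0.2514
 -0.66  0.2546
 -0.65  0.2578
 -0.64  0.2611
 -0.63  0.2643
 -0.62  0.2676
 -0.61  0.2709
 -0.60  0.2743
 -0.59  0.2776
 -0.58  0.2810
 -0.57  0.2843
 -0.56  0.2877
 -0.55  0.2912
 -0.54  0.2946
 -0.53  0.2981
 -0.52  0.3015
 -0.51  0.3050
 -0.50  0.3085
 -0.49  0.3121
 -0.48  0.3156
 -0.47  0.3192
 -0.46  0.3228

T = 1;  σ√T = 0.2800
d₁ = [ln(320/270) + (0.012 + ½·0.28²)·1] / (σ√T) = (0.1699 + 0.0512) / 0.2800 = 0.7896 ⇒ 0.79
d₂ = 0.7896 − 0.2800 = 0.5096 ⇒ 0.51
exp(−rT) = exp(−0.012·1) = 0.9881
N(−d₂) = N(-0.51) = 0.3050;  N(−d₁) = N(-0.79) = 0.2148
P = 270·0.9881·0.3050 − 320·0.2148 = 81.3700 − 68.7360 = 12.6340

12.63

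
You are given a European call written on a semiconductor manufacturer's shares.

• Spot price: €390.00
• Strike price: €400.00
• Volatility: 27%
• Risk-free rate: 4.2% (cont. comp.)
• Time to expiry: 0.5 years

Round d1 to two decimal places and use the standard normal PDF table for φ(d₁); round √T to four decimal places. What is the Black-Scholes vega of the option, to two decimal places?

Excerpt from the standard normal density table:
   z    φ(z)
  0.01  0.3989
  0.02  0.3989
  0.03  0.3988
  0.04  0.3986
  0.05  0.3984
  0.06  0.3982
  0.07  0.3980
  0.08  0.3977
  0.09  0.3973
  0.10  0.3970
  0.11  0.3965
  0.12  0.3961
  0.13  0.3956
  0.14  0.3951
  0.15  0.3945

109.76

σ√T = 0.27·√0.5 = 0.1909
d₁ = [ln(390/400) + (0.042 + 0.27²/2)·0.5] / 0.1909 = [-0.0253 + 0.0392] / 0.1909 = 0.0728 → 0.07
√T = √0.5 = 0.7071
φ(d₁) = φ(0.07) = 0.3980
vega = S·φ(d₁)·√T = 390·0.3980·0.7071 = 109.7561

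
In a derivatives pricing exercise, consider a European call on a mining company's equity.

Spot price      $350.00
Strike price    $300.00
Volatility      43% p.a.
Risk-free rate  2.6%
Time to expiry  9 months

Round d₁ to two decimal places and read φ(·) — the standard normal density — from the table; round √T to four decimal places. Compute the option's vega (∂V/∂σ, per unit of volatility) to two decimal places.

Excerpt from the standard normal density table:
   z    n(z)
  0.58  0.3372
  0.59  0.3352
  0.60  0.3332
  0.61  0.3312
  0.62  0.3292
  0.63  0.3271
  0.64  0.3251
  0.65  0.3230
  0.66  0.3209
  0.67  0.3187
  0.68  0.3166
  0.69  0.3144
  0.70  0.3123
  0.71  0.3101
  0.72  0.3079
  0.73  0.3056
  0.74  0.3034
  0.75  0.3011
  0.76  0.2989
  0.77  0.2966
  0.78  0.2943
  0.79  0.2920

σ√T = 0.43 × 0.8660 = 0.3724
d₁ = [ln(350/300) + (0.026 + ½·0.43²)·0.75] / (σ√T) = (0.1542 + 0.0888) / 0.3724 = 0.6525 which rounds to 0.65
√T = √0.75 = 0.8660
φ(d₁) = φ(0.65) = 0.3230
vega = S·φ(d₁)·√T = 350·0.3230·0.8660 = 97.9013

97.90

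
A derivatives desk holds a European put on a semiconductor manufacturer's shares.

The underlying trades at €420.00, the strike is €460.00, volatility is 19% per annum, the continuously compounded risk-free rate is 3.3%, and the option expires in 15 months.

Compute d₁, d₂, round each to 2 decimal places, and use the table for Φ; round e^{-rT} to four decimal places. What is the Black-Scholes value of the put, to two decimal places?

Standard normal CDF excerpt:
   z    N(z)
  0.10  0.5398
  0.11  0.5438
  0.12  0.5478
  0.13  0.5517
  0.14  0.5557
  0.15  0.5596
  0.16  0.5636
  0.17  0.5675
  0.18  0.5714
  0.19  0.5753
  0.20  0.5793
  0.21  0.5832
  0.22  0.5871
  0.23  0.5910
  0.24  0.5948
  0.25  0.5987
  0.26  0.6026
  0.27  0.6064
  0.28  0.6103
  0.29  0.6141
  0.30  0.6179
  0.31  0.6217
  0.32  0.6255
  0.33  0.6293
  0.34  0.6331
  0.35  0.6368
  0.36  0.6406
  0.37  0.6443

σ√T = 0.19 × 1.1180 = 0.2124
d₁ = [ln(420/460) + (0.033 + ½·0.19²)·1.25] / (σ√T) = (-0.0910 + 0.0638) / 0.2124 = -0.1279 which rounds to -0.13
d₂ = -0.1279 − 0.2124 = -0.3403 which rounds to -0.34
exp(−rT) = exp(−0.033·1.25) = 0.9596
N(−d₂) = N(0.34) = 0.6331;  N(−d₁) = N(0.13) = 0.5517
P = 460·0.9596·0.6331 − 420·0.5517 = 279.4605 − 231.7140 = 47.7465

€47.75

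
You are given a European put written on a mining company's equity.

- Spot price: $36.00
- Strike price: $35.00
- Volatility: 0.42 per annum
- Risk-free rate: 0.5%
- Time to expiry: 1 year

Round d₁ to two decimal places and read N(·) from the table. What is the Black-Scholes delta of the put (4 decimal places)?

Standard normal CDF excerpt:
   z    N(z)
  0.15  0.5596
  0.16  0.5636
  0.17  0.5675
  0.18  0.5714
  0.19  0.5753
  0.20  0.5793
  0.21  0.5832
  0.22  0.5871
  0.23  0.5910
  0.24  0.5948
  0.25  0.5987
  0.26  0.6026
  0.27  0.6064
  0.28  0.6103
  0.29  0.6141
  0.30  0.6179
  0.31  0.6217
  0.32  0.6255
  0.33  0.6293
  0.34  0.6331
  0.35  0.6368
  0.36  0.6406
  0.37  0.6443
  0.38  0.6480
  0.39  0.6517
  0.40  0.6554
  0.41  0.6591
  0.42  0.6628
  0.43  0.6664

-0.3859

T = 1;  σ√T = 0.4200
d₁ = [ln(36/35) + (0.005 + 0.42²/2)·1] / 0.4200 = [0.0282 + 0.0932] / 0.4200 = 0.2890 ≈ 0.29
N(d₁) = N(0.29) = 0.6141
Δ_put = N(d₁) − 1 = 0.6141 − 1 = -0.3859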